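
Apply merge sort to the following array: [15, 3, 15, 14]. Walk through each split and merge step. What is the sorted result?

Merge sort trace:

Split: [15, 3, 15, 14] -> [15, 3] and [15, 14]
  Split: [15, 3] -> [15] and [3]
  Merge: [15] + [3] -> [3, 15]
  Split: [15, 14] -> [15] and [14]
  Merge: [15] + [14] -> [14, 15]
Merge: [3, 15] + [14, 15] -> [3, 14, 15, 15]

Final sorted array: [3, 14, 15, 15]

The merge sort proceeds by recursively splitting the array and merging sorted halves.
After all merges, the sorted array is [3, 14, 15, 15].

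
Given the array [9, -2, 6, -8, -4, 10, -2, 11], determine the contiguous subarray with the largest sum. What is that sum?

Using Kadane's algorithm on [9, -2, 6, -8, -4, 10, -2, 11]:

Scanning through the array:
Position 1 (value -2): max_ending_here = 7, max_so_far = 9
Position 2 (value 6): max_ending_here = 13, max_so_far = 13
Position 3 (value -8): max_ending_here = 5, max_so_far = 13
Position 4 (value -4): max_ending_here = 1, max_so_far = 13
Position 5 (value 10): max_ending_here = 11, max_so_far = 13
Position 6 (value -2): max_ending_here = 9, max_so_far = 13
Position 7 (value 11): max_ending_here = 20, max_so_far = 20

Maximum subarray: [9, -2, 6, -8, -4, 10, -2, 11]
Maximum sum: 20

The maximum subarray is [9, -2, 6, -8, -4, 10, -2, 11] with sum 20. This subarray runs from index 0 to index 7.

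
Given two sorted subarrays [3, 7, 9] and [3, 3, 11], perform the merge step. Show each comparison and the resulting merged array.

Merging process:

Compare 3 vs 3: take 3 from left. Merged: [3]
Compare 7 vs 3: take 3 from right. Merged: [3, 3]
Compare 7 vs 3: take 3 from right. Merged: [3, 3, 3]
Compare 7 vs 11: take 7 from left. Merged: [3, 3, 3, 7]
Compare 9 vs 11: take 9 from left. Merged: [3, 3, 3, 7, 9]
Append remaining from right: [11]. Merged: [3, 3, 3, 7, 9, 11]

Final merged array: [3, 3, 3, 7, 9, 11]
Total comparisons: 5

The merged array is [3, 3, 3, 7, 9, 11], requiring 5 comparisons. The merge step runs in O(n) time where n is the total number of elements.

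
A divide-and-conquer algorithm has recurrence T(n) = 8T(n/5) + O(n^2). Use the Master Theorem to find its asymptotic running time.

Master Theorem for T(n) = 8T(n/5) + O(n^2):

a = 8, b = 5, c = 2
log_b(a) = log_5(8) = 1.2920

Case 3: c = 2 > log_5(8) = 1.2920
T(n) = O(n^2) = O(n^2)

For T(n) = 8T(n/5) + O(n^2): log_5(8) = 1.2920. This is Case 3 of the Master Theorem (c > log_b(a), work dominated by root), giving O(n^2).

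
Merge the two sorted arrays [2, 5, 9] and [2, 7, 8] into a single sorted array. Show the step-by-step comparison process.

Merging process:

Compare 2 vs 2: take 2 from left. Merged: [2]
Compare 5 vs 2: take 2 from right. Merged: [2, 2]
Compare 5 vs 7: take 5 from left. Merged: [2, 2, 5]
Compare 9 vs 7: take 7 from right. Merged: [2, 2, 5, 7]
Compare 9 vs 8: take 8 from right. Merged: [2, 2, 5, 7, 8]
Append remaining from left: [9]. Merged: [2, 2, 5, 7, 8, 9]

Final merged array: [2, 2, 5, 7, 8, 9]
Total comparisons: 5

The merged array is [2, 2, 5, 7, 8, 9], requiring 5 comparisons. The merge step runs in O(n) time where n is the total number of elements.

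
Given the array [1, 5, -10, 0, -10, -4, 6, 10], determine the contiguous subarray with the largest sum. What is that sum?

Using Kadane's algorithm on [1, 5, -10, 0, -10, -4, 6, 10]:

Scanning through the array:
Position 1 (value 5): max_ending_here = 6, max_so_far = 6
Position 2 (value -10): max_ending_here = -4, max_so_far = 6
Position 3 (value 0): max_ending_here = 0, max_so_far = 6
Position 4 (value -10): max_ending_here = -10, max_so_far = 6
Position 5 (value -4): max_ending_here = -4, max_so_far = 6
Position 6 (value 6): max_ending_here = 6, max_so_far = 6
Position 7 (value 10): max_ending_here = 16, max_so_far = 16

Maximum subarray: [6, 10]
Maximum sum: 16

The maximum subarray is [6, 10] with sum 16. This subarray runs from index 6 to index 7.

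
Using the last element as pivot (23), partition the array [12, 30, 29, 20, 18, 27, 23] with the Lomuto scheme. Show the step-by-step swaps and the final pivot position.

Lomuto partition with pivot = 23:

Initial array: [12, 30, 29, 20, 18, 27, 23]

arr[0]=12 <= 23: swap with position 0, array becomes [12, 30, 29, 20, 18, 27, 23]
arr[1]=30 > 23: no swap
arr[2]=29 > 23: no swap
arr[3]=20 <= 23: swap with position 1, array becomes [12, 20, 29, 30, 18, 27, 23]
arr[4]=18 <= 23: swap with position 2, array becomes [12, 20, 18, 30, 29, 27, 23]
arr[5]=27 > 23: no swap

Place pivot at position 3: [12, 20, 18, 23, 29, 27, 30]
Pivot position: 3

After partitioning with pivot 23, the array becomes [12, 20, 18, 23, 29, 27, 30]. The pivot is placed at index 3. All elements to the left of the pivot are <= 23, and all elements to the right are > 23.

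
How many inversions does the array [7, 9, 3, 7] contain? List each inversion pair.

Finding inversions in [7, 9, 3, 7]:

(0, 2): arr[0]=7 > arr[2]=3
(1, 2): arr[1]=9 > arr[2]=3
(1, 3): arr[1]=9 > arr[3]=7

Total inversions: 3

The array has 3 inversion(s): (0,2), (1,2), (1,3). Each pair (i,j) satisfies i < j and arr[i] > arr[j].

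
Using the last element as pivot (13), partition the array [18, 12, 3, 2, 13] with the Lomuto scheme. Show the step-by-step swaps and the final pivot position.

Lomuto partition with pivot = 13:

Initial array: [18, 12, 3, 2, 13]

arr[0]=18 > 13: no swap
arr[1]=12 <= 13: swap with position 0, array becomes [12, 18, 3, 2, 13]
arr[2]=3 <= 13: swap with position 1, array becomes [12, 3, 18, 2, 13]
arr[3]=2 <= 13: swap with position 2, array becomes [12, 3, 2, 18, 13]

Place pivot at position 3: [12, 3, 2, 13, 18]
Pivot position: 3

After partitioning with pivot 13, the array becomes [12, 3, 2, 13, 18]. The pivot is placed at index 3. All elements to the left of the pivot are <= 13, and all elements to the right are > 13.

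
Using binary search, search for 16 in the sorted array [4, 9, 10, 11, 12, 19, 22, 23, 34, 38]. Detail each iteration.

Binary search for 16 in [4, 9, 10, 11, 12, 19, 22, 23, 34, 38]:

lo=0, hi=9, mid=4, arr[mid]=12 -> 12 < 16, search right half
lo=5, hi=9, mid=7, arr[mid]=23 -> 23 > 16, search left half
lo=5, hi=6, mid=5, arr[mid]=19 -> 19 > 16, search left half
lo=5 > hi=4, target 16 not found

Binary search determines that 16 is not in the array after 3 comparisons. The search space was exhausted without finding the target.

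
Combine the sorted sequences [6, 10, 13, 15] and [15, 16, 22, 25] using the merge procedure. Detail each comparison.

Merging process:

Compare 6 vs 15: take 6 from left. Merged: [6]
Compare 10 vs 15: take 10 from left. Merged: [6, 10]
Compare 13 vs 15: take 13 from left. Merged: [6, 10, 13]
Compare 15 vs 15: take 15 from left. Merged: [6, 10, 13, 15]
Append remaining from right: [15, 16, 22, 25]. Merged: [6, 10, 13, 15, 15, 16, 22, 25]

Final merged array: [6, 10, 13, 15, 15, 16, 22, 25]
Total comparisons: 4

The merged array is [6, 10, 13, 15, 15, 16, 22, 25], requiring 4 comparisons. The merge step runs in O(n) time where n is the total number of elements.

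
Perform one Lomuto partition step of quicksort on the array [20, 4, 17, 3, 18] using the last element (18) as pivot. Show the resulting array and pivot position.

Lomuto partition with pivot = 18:

Initial array: [20, 4, 17, 3, 18]

arr[0]=20 > 18: no swap
arr[1]=4 <= 18: swap with position 0, array becomes [4, 20, 17, 3, 18]
arr[2]=17 <= 18: swap with position 1, array becomes [4, 17, 20, 3, 18]
arr[3]=3 <= 18: swap with position 2, array becomes [4, 17, 3, 20, 18]

Place pivot at position 3: [4, 17, 3, 18, 20]
Pivot position: 3

After partitioning with pivot 18, the array becomes [4, 17, 3, 18, 20]. The pivot is placed at index 3. All elements to the left of the pivot are <= 18, and all elements to the right are > 18.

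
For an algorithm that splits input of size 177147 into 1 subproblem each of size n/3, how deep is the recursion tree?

For divide and conquer with division factor 3:

Problem sizes at each level:
Level 0: 177147
Level 1: 59049
Level 2: 19683
Level 3: 6561
Level 4: 2187
Level 5: 729
Level 6: 243
Level 7: 81
Level 8: 27
Level 9: 9
Level 10: 3
Level 11: 1

The root is level 0 and the size-1 base case is level 11 (the tree spans levels 0 through 11, i.e. 12 levels counting the root), so the depth is the number of divisions: log_3(177147) = 11

The recursion tree depth is log_3(177147) = 11. At each level, the problem size is divided by 3, so it takes 11 divisions to reduce to a base case of size 1. The algorithm makes 1 recursive call at each level.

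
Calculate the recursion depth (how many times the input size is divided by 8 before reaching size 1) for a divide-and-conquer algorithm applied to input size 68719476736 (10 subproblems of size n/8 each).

For divide and conquer with division factor 8:

Problem sizes at each level:
Level 0: 68719476736
Level 1: 8589934592
Level 2: 1073741824
Level 3: 134217728
Level 4: 16777216
Level 5: 2097152
Level 6: 262144
Level 7: 32768
Level 8: 4096
Level 9: 512
Level 10: 64
Level 11: 8
Level 12: 1

The root is level 0 and the size-1 base case is level 12 (the tree spans levels 0 through 12, i.e. 13 levels counting the root), so the depth is the number of divisions: log_8(68719476736) = 12

The recursion tree depth is log_8(68719476736) = 12. At each level, the problem size is divided by 8, so it takes 12 divisions to reduce to a base case of size 1. The algorithm makes 10 recursive calls at each level.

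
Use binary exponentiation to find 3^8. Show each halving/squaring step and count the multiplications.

Computing 3^8 by squaring (build up from 3^1; each line after the first costs one multiplication):

3^1 = 3
3^2 = (3^1)^2 = 3^2 = 9
3^4 = (3^2)^2 = 9^2 = 81
3^8 = (3^4)^2 = 81^2 = 6561

Result: 6561
Multiplications needed: 3 (3 lines after 3^1)

3^8 = 6561. Using exponentiation by squaring, this requires 3 multiplications. The key idea: if the exponent is even, square the half-power; if odd, multiply by the base once.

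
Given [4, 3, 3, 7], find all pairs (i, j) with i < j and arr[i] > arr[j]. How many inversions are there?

Finding inversions in [4, 3, 3, 7]:

(0, 1): arr[0]=4 > arr[1]=3
(0, 2): arr[0]=4 > arr[2]=3

Total inversions: 2

The array has 2 inversion(s): (0,1), (0,2). Each pair (i,j) satisfies i < j and arr[i] > arr[j].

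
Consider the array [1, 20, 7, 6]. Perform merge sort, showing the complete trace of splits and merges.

Merge sort trace:

Split: [1, 20, 7, 6] -> [1, 20] and [7, 6]
  Split: [1, 20] -> [1] and [20]
  Merge: [1] + [20] -> [1, 20]
  Split: [7, 6] -> [7] and [6]
  Merge: [7] + [6] -> [6, 7]
Merge: [1, 20] + [6, 7] -> [1, 6, 7, 20]

Final sorted array: [1, 6, 7, 20]

The merge sort proceeds by recursively splitting the array and merging sorted halves.
After all merges, the sorted array is [1, 6, 7, 20].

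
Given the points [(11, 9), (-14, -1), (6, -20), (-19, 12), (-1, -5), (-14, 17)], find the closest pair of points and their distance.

Computing all pairwise distances among 6 points:

d((11, 9), (-14, -1)) = 26.9258
d((11, 9), (6, -20)) = 29.4279
d((11, 9), (-19, 12)) = 30.1496
d((11, 9), (-1, -5)) = 18.4391
d((11, 9), (-14, 17)) = 26.2488
d((-14, -1), (6, -20)) = 27.5862
d((-14, -1), (-19, 12)) = 13.9284
d((-14, -1), (-1, -5)) = 13.6015
d((-14, -1), (-14, 17)) = 18.0
d((6, -20), (-19, 12)) = 40.6079
d((6, -20), (-1, -5)) = 16.5529
d((6, -20), (-14, 17)) = 42.0595
d((-19, 12), (-1, -5)) = 24.7588
d((-19, 12), (-14, 17)) = 7.0711 <-- minimum
d((-1, -5), (-14, 17)) = 25.5539

Closest pair: (-19, 12) and (-14, 17) with distance 7.0711

The closest pair is (-19, 12) and (-14, 17) with Euclidean distance 7.0711. For 6 points, brute-force pairwise comparison is shown above. For large n, the divide-and-conquer algorithm (sort by x, recurse on halves, check the dividing strip) achieves O(n log n).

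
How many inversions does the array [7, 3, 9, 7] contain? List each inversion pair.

Finding inversions in [7, 3, 9, 7]:

(0, 1): arr[0]=7 > arr[1]=3
(2, 3): arr[2]=9 > arr[3]=7

Total inversions: 2

The array has 2 inversion(s): (0,1), (2,3). Each pair (i,j) satisfies i < j and arr[i] > arr[j].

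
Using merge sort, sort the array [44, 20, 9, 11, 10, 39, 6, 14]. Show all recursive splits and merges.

Merge sort trace:

Split: [44, 20, 9, 11, 10, 39, 6, 14] -> [44, 20, 9, 11] and [10, 39, 6, 14]
  Split: [44, 20, 9, 11] -> [44, 20] and [9, 11]
    Split: [44, 20] -> [44] and [20]
    Merge: [44] + [20] -> [20, 44]
    Split: [9, 11] -> [9] and [11]
    Merge: [9] + [11] -> [9, 11]
  Merge: [20, 44] + [9, 11] -> [9, 11, 20, 44]
  Split: [10, 39, 6, 14] -> [10, 39] and [6, 14]
    Split: [10, 39] -> [10] and [39]
    Merge: [10] + [39] -> [10, 39]
    Split: [6, 14] -> [6] and [14]
    Merge: [6] + [14] -> [6, 14]
  Merge: [10, 39] + [6, 14] -> [6, 10, 14, 39]
Merge: [9, 11, 20, 44] + [6, 10, 14, 39] -> [6, 9, 10, 11, 14, 20, 39, 44]

Final sorted array: [6, 9, 10, 11, 14, 20, 39, 44]

The merge sort proceeds by recursively splitting the array and merging sorted halves.
After all merges, the sorted array is [6, 9, 10, 11, 14, 20, 39, 44].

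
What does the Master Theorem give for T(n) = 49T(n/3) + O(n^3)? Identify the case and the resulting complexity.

Master Theorem for T(n) = 49T(n/3) + O(n^3):

a = 49, b = 3, c = 3
log_b(a) = log_3(49) = 3.5425

Case 1: c = 3 < log_3(49) = 3.5425
T(n) = O(n^(log_3 49))

For T(n) = 49T(n/3) + O(n^3): log_3(49) = 3.5425. This is Case 1 of the Master Theorem (c < log_b(a), work dominated by leaves), giving O(n^(log_3 49)).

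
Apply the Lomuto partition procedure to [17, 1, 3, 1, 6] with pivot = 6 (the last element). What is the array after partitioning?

Lomuto partition with pivot = 6:

Initial array: [17, 1, 3, 1, 6]

arr[0]=17 > 6: no swap
arr[1]=1 <= 6: swap with position 0, array becomes [1, 17, 3, 1, 6]
arr[2]=3 <= 6: swap with position 1, array becomes [1, 3, 17, 1, 6]
arr[3]=1 <= 6: swap with position 2, array becomes [1, 3, 1, 17, 6]

Place pivot at position 3: [1, 3, 1, 6, 17]
Pivot position: 3

After partitioning with pivot 6, the array becomes [1, 3, 1, 6, 17]. The pivot is placed at index 3. All elements to the left of the pivot are <= 6, and all elements to the right are > 6.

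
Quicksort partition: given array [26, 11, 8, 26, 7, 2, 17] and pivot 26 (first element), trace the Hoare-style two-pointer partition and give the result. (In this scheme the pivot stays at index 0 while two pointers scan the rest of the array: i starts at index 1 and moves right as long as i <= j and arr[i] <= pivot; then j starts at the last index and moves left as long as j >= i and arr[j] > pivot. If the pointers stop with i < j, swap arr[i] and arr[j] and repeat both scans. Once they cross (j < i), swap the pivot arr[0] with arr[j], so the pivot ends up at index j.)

Hoare-style two-pointer partition with pivot = 26:

Initial array: [26, 11, 8, 26, 7, 2, 17]

Pointers start at i = 1, j = 6.
i ends at 7, j ends at 6: the pointers have crossed (j < i), so scanning stops.

Swap pivot arr[0] with arr[6] to place pivot at position 6: [17, 11, 8, 26, 7, 2, 26]
Pivot position: 6

After partitioning with pivot 26, the array becomes [17, 11, 8, 26, 7, 2, 26]. The pivot is placed at index 6. All elements to the left of the pivot are <= 26, and all elements to the right are > 26.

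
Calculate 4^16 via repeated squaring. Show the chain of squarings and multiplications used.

Computing 4^16 by squaring (build up from 4^1; each line after the first costs one multiplication):

4^1 = 4
4^2 = (4^1)^2 = 4^2 = 16
4^4 = (4^2)^2 = 16^2 = 256
4^8 = (4^4)^2 = 256^2 = 65536
4^16 = (4^8)^2 = 65536^2 = 4294967296

Result: 4294967296
Multiplications needed: 4 (4 lines after 4^1)

4^16 = 4294967296. Using exponentiation by squaring, this requires 4 multiplications. The key idea: if the exponent is even, square the half-power; if odd, multiply by the base once.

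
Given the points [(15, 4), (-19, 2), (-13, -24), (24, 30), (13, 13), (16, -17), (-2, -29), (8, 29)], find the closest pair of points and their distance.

Computing all pairwise distances among 8 points:

d((15, 4), (-19, 2)) = 34.0588
d((15, 4), (-13, -24)) = 39.598
d((15, 4), (24, 30)) = 27.5136
d((15, 4), (13, 13)) = 9.2195 <-- minimum
d((15, 4), (16, -17)) = 21.0238
d((15, 4), (-2, -29)) = 37.1214
d((15, 4), (8, 29)) = 25.9615
d((-19, 2), (-13, -24)) = 26.6833
d((-19, 2), (24, 30)) = 51.3128
d((-19, 2), (13, 13)) = 33.8378
d((-19, 2), (16, -17)) = 39.8246
d((-19, 2), (-2, -29)) = 35.3553
d((-19, 2), (8, 29)) = 38.1838
d((-13, -24), (24, 30)) = 65.4599
d((-13, -24), (13, 13)) = 45.2217
d((-13, -24), (16, -17)) = 29.8329
d((-13, -24), (-2, -29)) = 12.083
d((-13, -24), (8, 29)) = 57.0088
d((24, 30), (13, 13)) = 20.2485
d((24, 30), (16, -17)) = 47.676
d((24, 30), (-2, -29)) = 64.4748
d((24, 30), (8, 29)) = 16.0312
d((13, 13), (16, -17)) = 30.1496
d((13, 13), (-2, -29)) = 44.5982
d((13, 13), (8, 29)) = 16.7631
d((16, -17), (-2, -29)) = 21.6333
d((16, -17), (8, 29)) = 46.6905
d((-2, -29), (8, 29)) = 58.8558

Closest pair: (15, 4) and (13, 13) with distance 9.2195

The closest pair is (15, 4) and (13, 13) with Euclidean distance 9.2195. For 8 points, brute-force pairwise comparison is shown above. For large n, the divide-and-conquer algorithm (sort by x, recurse on halves, check the dividing strip) achieves O(n log n).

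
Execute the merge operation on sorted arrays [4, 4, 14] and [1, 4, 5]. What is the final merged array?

Merging process:

Compare 4 vs 1: take 1 from right. Merged: [1]
Compare 4 vs 4: take 4 from left. Merged: [1, 4]
Compare 4 vs 4: take 4 from left. Merged: [1, 4, 4]
Compare 14 vs 4: take 4 from right. Merged: [1, 4, 4, 4]
Compare 14 vs 5: take 5 from right. Merged: [1, 4, 4, 4, 5]
Append remaining from left: [14]. Merged: [1, 4, 4, 4, 5, 14]

Final merged array: [1, 4, 4, 4, 5, 14]
Total comparisons: 5

The merged array is [1, 4, 4, 4, 5, 14], requiring 5 comparisons. The merge step runs in O(n) time where n is the total number of elements.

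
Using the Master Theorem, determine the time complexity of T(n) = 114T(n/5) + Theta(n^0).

Master Theorem for T(n) = 114T(n/5) + O(n^0):

a = 114, b = 5, c = 0
log_b(a) = log_5(114) = 2.9428

Case 1: c = 0 < log_5(114) = 2.9428
T(n) = O(n^(log_5 114))

For T(n) = 114T(n/5) + O(n^0): log_5(114) = 2.9428. This is Case 1 of the Master Theorem (c < log_b(a), work dominated by leaves), giving O(n^(log_5 114)).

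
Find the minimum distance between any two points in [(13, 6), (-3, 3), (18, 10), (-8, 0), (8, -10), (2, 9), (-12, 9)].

Computing all pairwise distances among 7 points:

d((13, 6), (-3, 3)) = 16.2788
d((13, 6), (18, 10)) = 6.4031
d((13, 6), (-8, 0)) = 21.8403
d((13, 6), (8, -10)) = 16.7631
d((13, 6), (2, 9)) = 11.4018
d((13, 6), (-12, 9)) = 25.1794
d((-3, 3), (18, 10)) = 22.1359
d((-3, 3), (-8, 0)) = 5.831 <-- minimum
d((-3, 3), (8, -10)) = 17.0294
d((-3, 3), (2, 9)) = 7.8102
d((-3, 3), (-12, 9)) = 10.8167
d((18, 10), (-8, 0)) = 27.8568
d((18, 10), (8, -10)) = 22.3607
d((18, 10), (2, 9)) = 16.0312
d((18, 10), (-12, 9)) = 30.0167
d((-8, 0), (8, -10)) = 18.868
d((-8, 0), (2, 9)) = 13.4536
d((-8, 0), (-12, 9)) = 9.8489
d((8, -10), (2, 9)) = 19.9249
d((8, -10), (-12, 9)) = 27.5862
d((2, 9), (-12, 9)) = 14.0

Closest pair: (-3, 3) and (-8, 0) with distance 5.831

The closest pair is (-3, 3) and (-8, 0) with Euclidean distance 5.831. For 7 points, brute-force pairwise comparison is shown above. For large n, the divide-and-conquer algorithm (sort by x, recurse on halves, check the dividing strip) achieves O(n log n).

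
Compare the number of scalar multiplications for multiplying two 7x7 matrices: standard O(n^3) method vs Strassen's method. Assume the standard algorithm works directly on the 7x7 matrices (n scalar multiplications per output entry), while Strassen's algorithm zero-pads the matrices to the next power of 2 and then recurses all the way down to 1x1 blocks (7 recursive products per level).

Matrix multiplication for 7x7 matrices:

Strassen's algorithm requires power-of-2 dimensions. Pad 7x7 to 8x8 (next power of 2).

Standard algorithm: 7^3 = 343 multiplications
Strassen's algorithm: 7^(log2(8)) = 7^3 = 343 multiplications
Savings: 343 - 343 = 0 multiplications

Standard: 343 multiplications (7^3). Strassen: 343 multiplications (7^3, after padding to 8x8). Strassen reduces 8 recursive multiplications to 7 at each level.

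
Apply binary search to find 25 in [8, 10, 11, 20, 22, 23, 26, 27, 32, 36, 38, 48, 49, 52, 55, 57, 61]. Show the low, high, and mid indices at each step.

Binary search for 25 in [8, 10, 11, 20, 22, 23, 26, 27, 32, 36, 38, 48, 49, 52, 55, 57, 61]:

lo=0, hi=16, mid=8, arr[mid]=32 -> 32 > 25, search left half
lo=0, hi=7, mid=3, arr[mid]=20 -> 20 < 25, search right half
lo=4, hi=7, mid=5, arr[mid]=23 -> 23 < 25, search right half
lo=6, hi=7, mid=6, arr[mid]=26 -> 26 > 25, search left half
lo=6 > hi=5, target 25 not found

Binary search determines that 25 is not in the array after 4 comparisons. The search space was exhausted without finding the target.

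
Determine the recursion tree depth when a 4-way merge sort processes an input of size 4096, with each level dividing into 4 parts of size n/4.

For divide and conquer with division factor 4:

Problem sizes at each level:
Level 0: 4096
Level 1: 1024
Level 2: 256
Level 3: 64
Level 4: 16
Level 5: 4
Level 6: 1

The root is level 0 and the size-1 base case is level 6 (the tree spans levels 0 through 6, i.e. 7 levels counting the root), so the depth is the number of divisions: log_4(4096) = 6

The recursion tree depth is log_4(4096) = 6. At each level, the problem size is divided by 4, so it takes 6 divisions to reduce to a base case of size 1. The algorithm makes 4 recursive calls at each level.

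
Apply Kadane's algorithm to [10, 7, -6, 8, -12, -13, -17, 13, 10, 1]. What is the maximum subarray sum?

Using Kadane's algorithm on [10, 7, -6, 8, -12, -13, -17, 13, 10, 1]:

Scanning through the array:
Position 1 (value 7): max_ending_here = 17, max_so_far = 17
Position 2 (value -6): max_ending_here = 11, max_so_far = 17
Position 3 (value 8): max_ending_here = 19, max_so_far = 19
Position 4 (value -12): max_ending_here = 7, max_so_far = 19
Position 5 (value -13): max_ending_here = -6, max_so_far = 19
Position 6 (value -17): max_ending_here = -17, max_so_far = 19
Position 7 (value 13): max_ending_here = 13, max_so_far = 19
Position 8 (value 10): max_ending_here = 23, max_so_far = 23
Position 9 (value 1): max_ending_here = 24, max_so_far = 24

Maximum subarray: [13, 10, 1]
Maximum sum: 24

The maximum subarray is [13, 10, 1] with sum 24. This subarray runs from index 7 to index 9.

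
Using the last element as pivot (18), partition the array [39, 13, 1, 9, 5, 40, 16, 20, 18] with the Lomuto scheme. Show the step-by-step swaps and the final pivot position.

Lomuto partition with pivot = 18:

Initial array: [39, 13, 1, 9, 5, 40, 16, 20, 18]

arr[0]=39 > 18: no swap
arr[1]=13 <= 18: swap with position 0, array becomes [13, 39, 1, 9, 5, 40, 16, 20, 18]
arr[2]=1 <= 18: swap with position 1, array becomes [13, 1, 39, 9, 5, 40, 16, 20, 18]
arr[3]=9 <= 18: swap with position 2, array becomes [13, 1, 9, 39, 5, 40, 16, 20, 18]
arr[4]=5 <= 18: swap with position 3, array becomes [13, 1, 9, 5, 39, 40, 16, 20, 18]
arr[5]=40 > 18: no swap
arr[6]=16 <= 18: swap with position 4, array becomes [13, 1, 9, 5, 16, 40, 39, 20, 18]
arr[7]=20 > 18: no swap

Place pivot at position 5: [13, 1, 9, 5, 16, 18, 39, 20, 40]
Pivot position: 5

After partitioning with pivot 18, the array becomes [13, 1, 9, 5, 16, 18, 39, 20, 40]. The pivot is placed at index 5. All elements to the left of the pivot are <= 18, and all elements to the right are > 18.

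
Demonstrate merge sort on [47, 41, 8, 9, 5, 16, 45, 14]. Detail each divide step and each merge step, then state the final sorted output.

Merge sort trace:

Split: [47, 41, 8, 9, 5, 16, 45, 14] -> [47, 41, 8, 9] and [5, 16, 45, 14]
  Split: [47, 41, 8, 9] -> [47, 41] and [8, 9]
    Split: [47, 41] -> [47] and [41]
    Merge: [47] + [41] -> [41, 47]
    Split: [8, 9] -> [8] and [9]
    Merge: [8] + [9] -> [8, 9]
  Merge: [41, 47] + [8, 9] -> [8, 9, 41, 47]
  Split: [5, 16, 45, 14] -> [5, 16] and [45, 14]
    Split: [5, 16] -> [5] and [16]
    Merge: [5] + [16] -> [5, 16]
    Split: [45, 14] -> [45] and [14]
    Merge: [45] + [14] -> [14, 45]
  Merge: [5, 16] + [14, 45] -> [5, 14, 16, 45]
Merge: [8, 9, 41, 47] + [5, 14, 16, 45] -> [5, 8, 9, 14, 16, 41, 45, 47]

Final sorted array: [5, 8, 9, 14, 16, 41, 45, 47]

The merge sort proceeds by recursively splitting the array and merging sorted halves.
After all merges, the sorted array is [5, 8, 9, 14, 16, 41, 45, 47].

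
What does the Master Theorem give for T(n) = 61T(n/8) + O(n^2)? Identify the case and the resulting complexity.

Master Theorem for T(n) = 61T(n/8) + O(n^2):

a = 61, b = 8, c = 2
log_b(a) = log_8(61) = 1.9769

Case 3: c = 2 > log_8(61) = 1.9769
T(n) = O(n^2) = O(n^2)

For T(n) = 61T(n/8) + O(n^2): log_8(61) = 1.9769. This is Case 3 of the Master Theorem (c > log_b(a), work dominated by root), giving O(n^2).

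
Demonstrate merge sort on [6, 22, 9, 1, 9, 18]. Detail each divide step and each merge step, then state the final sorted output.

Merge sort trace:

Split: [6, 22, 9, 1, 9, 18] -> [6, 22, 9] and [1, 9, 18]
  Split: [6, 22, 9] -> [6] and [22, 9]
    Split: [22, 9] -> [22] and [9]
    Merge: [22] + [9] -> [9, 22]
  Merge: [6] + [9, 22] -> [6, 9, 22]
  Split: [1, 9, 18] -> [1] and [9, 18]
    Split: [9, 18] -> [9] and [18]
    Merge: [9] + [18] -> [9, 18]
  Merge: [1] + [9, 18] -> [1, 9, 18]
Merge: [6, 9, 22] + [1, 9, 18] -> [1, 6, 9, 9, 18, 22]

Final sorted array: [1, 6, 9, 9, 18, 22]

The merge sort proceeds by recursively splitting the array and merging sorted halves.
After all merges, the sorted array is [1, 6, 9, 9, 18, 22].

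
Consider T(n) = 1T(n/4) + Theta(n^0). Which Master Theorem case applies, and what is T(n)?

Master Theorem for T(n) = 1T(n/4) + O(n^0):

a = 1, b = 4, c = 0
log_b(a) = log_4(1) = 0.0000

Case 2: c = 0 = log_4(1) = 0.0000
T(n) = O(n^0 log n) = O(log n)

For T(n) = 1T(n/4) + O(n^0): log_4(1) = 0.0000. This is Case 2 of the Master Theorem (c = log_b(a), equal work at all levels), giving O(log n).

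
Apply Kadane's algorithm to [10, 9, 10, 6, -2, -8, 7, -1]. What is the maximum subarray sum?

Using Kadane's algorithm on [10, 9, 10, 6, -2, -8, 7, -1]:

Scanning through the array:
Position 1 (value 9): max_ending_here = 19, max_so_far = 19
Position 2 (value 10): max_ending_here = 29, max_so_far = 29
Position 3 (value 6): max_ending_here = 35, max_so_far = 35
Position 4 (value -2): max_ending_here = 33, max_so_far = 35
Position 5 (value -8): max_ending_here = 25, max_so_far = 35
Position 6 (value 7): max_ending_here = 32, max_so_far = 35
Position 7 (value -1): max_ending_here = 31, max_so_far = 35

Maximum subarray: [10, 9, 10, 6]
Maximum sum: 35

The maximum subarray is [10, 9, 10, 6] with sum 35. This subarray runs from index 0 to index 3.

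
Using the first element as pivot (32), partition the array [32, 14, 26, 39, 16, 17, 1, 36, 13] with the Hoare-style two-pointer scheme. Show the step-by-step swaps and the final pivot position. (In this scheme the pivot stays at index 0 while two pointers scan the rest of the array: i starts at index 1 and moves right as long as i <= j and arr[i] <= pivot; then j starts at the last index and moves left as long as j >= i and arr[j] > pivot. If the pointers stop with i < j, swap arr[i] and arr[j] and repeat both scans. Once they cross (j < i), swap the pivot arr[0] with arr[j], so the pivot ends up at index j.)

Hoare-style two-pointer partition with pivot = 32:

Initial array: [32, 14, 26, 39, 16, 17, 1, 36, 13]

Pointers start at i = 1, j = 8.
i stops at index 3 (arr[3]=39 > 32), j stops at index 8 (arr[8]=13 <= 32): swap arr[3] and arr[8], array becomes [32, 14, 26, 13, 16, 17, 1, 36, 39]
i ends at 7, j ends at 6: the pointers have crossed (j < i), so scanning stops.

Swap pivot arr[0] with arr[6] to place pivot at position 6: [1, 14, 26, 13, 16, 17, 32, 36, 39]
Pivot position: 6

After partitioning with pivot 32, the array becomes [1, 14, 26, 13, 16, 17, 32, 36, 39]. The pivot is placed at index 6. All elements to the left of the pivot are <= 32, and all elements to the right are > 32.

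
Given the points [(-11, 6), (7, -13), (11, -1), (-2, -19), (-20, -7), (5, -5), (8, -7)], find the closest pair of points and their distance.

Computing all pairwise distances among 7 points:

d((-11, 6), (7, -13)) = 26.1725
d((-11, 6), (11, -1)) = 23.0868
d((-11, 6), (-2, -19)) = 26.5707
d((-11, 6), (-20, -7)) = 15.8114
d((-11, 6), (5, -5)) = 19.4165
d((-11, 6), (8, -7)) = 23.0217
d((7, -13), (11, -1)) = 12.6491
d((7, -13), (-2, -19)) = 10.8167
d((7, -13), (-20, -7)) = 27.6586
d((7, -13), (5, -5)) = 8.2462
d((7, -13), (8, -7)) = 6.0828
d((11, -1), (-2, -19)) = 22.2036
d((11, -1), (-20, -7)) = 31.5753
d((11, -1), (5, -5)) = 7.2111
d((11, -1), (8, -7)) = 6.7082
d((-2, -19), (-20, -7)) = 21.6333
d((-2, -19), (5, -5)) = 15.6525
d((-2, -19), (8, -7)) = 15.6205
d((-20, -7), (5, -5)) = 25.0799
d((-20, -7), (8, -7)) = 28.0
d((5, -5), (8, -7)) = 3.6056 <-- minimum

Closest pair: (5, -5) and (8, -7) with distance 3.6056

The closest pair is (5, -5) and (8, -7) with Euclidean distance 3.6056. For 7 points, brute-force pairwise comparison is shown above. For large n, the divide-and-conquer algorithm (sort by x, recurse on halves, check the dividing strip) achieves O(n log n).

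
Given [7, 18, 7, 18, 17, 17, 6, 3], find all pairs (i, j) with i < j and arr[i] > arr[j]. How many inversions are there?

Finding inversions in [7, 18, 7, 18, 17, 17, 6, 3]:

(0, 6): arr[0]=7 > arr[6]=6
(0, 7): arr[0]=7 > arr[7]=3
(1, 2): arr[1]=18 > arr[2]=7
(1, 4): arr[1]=18 > arr[4]=17
(1, 5): arr[1]=18 > arr[5]=17
(1, 6): arr[1]=18 > arr[6]=6
(1, 7): arr[1]=18 > arr[7]=3
(2, 6): arr[2]=7 > arr[6]=6
(2, 7): arr[2]=7 > arr[7]=3
(3, 4): arr[3]=18 > arr[4]=17
(3, 5): arr[3]=18 > arr[5]=17
(3, 6): arr[3]=18 > arr[6]=6
(3, 7): arr[3]=18 > arr[7]=3
(4, 6): arr[4]=17 > arr[6]=6
(4, 7): arr[4]=17 > arr[7]=3
(5, 6): arr[5]=17 > arr[6]=6
(5, 7): arr[5]=17 > arr[7]=3
(6, 7): arr[6]=6 > arr[7]=3

Total inversions: 18

The array has 18 inversion(s): (0,6), (0,7), (1,2), (1,4), (1,5), (1,6), (1,7), (2,6), (2,7), (3,4), (3,5), (3,6), (3,7), (4,6), (4,7), (5,6), (5,7), (6,7). Each pair (i,j) satisfies i < j and arr[i] > arr[j].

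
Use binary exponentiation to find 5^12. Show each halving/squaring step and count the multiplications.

Computing 5^12 by squaring (build up from 5^1; each line after the first costs one multiplication):

5^1 = 5
5^2 = (5^1)^2 = 5^2 = 25
5^3 = 5 * 5^2 = 5 * 25 = 125
5^6 = (5^3)^2 = 125^2 = 15625
5^12 = (5^6)^2 = 15625^2 = 244140625

Result: 244140625
Multiplications needed: 4 (4 lines after 5^1)

5^12 = 244140625. Using exponentiation by squaring, this requires 4 multiplications. The key idea: if the exponent is even, square the half-power; if odd, multiply by the base once.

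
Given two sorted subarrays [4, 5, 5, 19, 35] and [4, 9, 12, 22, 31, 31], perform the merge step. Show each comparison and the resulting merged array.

Merging process:

Compare 4 vs 4: take 4 from left. Merged: [4]
Compare 5 vs 4: take 4 from right. Merged: [4, 4]
Compare 5 vs 9: take 5 from left. Merged: [4, 4, 5]
Compare 5 vs 9: take 5 from left. Merged: [4, 4, 5, 5]
Compare 19 vs 9: take 9 from right. Merged: [4, 4, 5, 5, 9]
Compare 19 vs 12: take 12 from right. Merged: [4, 4, 5, 5, 9, 12]
Compare 19 vs 22: take 19 from left. Merged: [4, 4, 5, 5, 9, 12, 19]
Compare 35 vs 22: take 22 from right. Merged: [4, 4, 5, 5, 9, 12, 19, 22]
Compare 35 vs 31: take 31 from right. Merged: [4, 4, 5, 5, 9, 12, 19, 22, 31]
Compare 35 vs 31: take 31 from right. Merged: [4, 4, 5, 5, 9, 12, 19, 22, 31, 31]
Append remaining from left: [35]. Merged: [4, 4, 5, 5, 9, 12, 19, 22, 31, 31, 35]

Final merged array: [4, 4, 5, 5, 9, 12, 19, 22, 31, 31, 35]
Total comparisons: 10

The merged array is [4, 4, 5, 5, 9, 12, 19, 22, 31, 31, 35], requiring 10 comparisons. The merge step runs in O(n) time where n is the total number of elements.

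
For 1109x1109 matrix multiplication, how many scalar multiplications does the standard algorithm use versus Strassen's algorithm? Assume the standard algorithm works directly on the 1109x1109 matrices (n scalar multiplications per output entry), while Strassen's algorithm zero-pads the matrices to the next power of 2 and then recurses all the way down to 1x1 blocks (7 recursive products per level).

Matrix multiplication for 1109x1109 matrices:

Strassen's algorithm requires power-of-2 dimensions. Pad 1109x1109 to 2048x2048 (next power of 2).

Standard algorithm: 1109^3 = 1363938029 multiplications
Strassen's algorithm: 7^(log2(2048)) = 7^11 = 1977326743 multiplications
Difference: 1363938029 - 1977326743 = -613388714 (Strassen uses MORE here due to padding overhead — for small or just-over-power-of-2 n, padding can outweigh the per-level savings)

Standard: 1363938029 multiplications (1109^3). Strassen: 1977326743 multiplications (7^11, after padding to 2048x2048). Strassen reduces 8 recursive multiplications to 7 at each level.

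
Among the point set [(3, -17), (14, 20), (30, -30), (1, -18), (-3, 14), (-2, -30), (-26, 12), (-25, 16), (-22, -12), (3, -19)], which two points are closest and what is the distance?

Computing all pairwise distances among 10 points:

d((3, -17), (14, 20)) = 38.6005
d((3, -17), (30, -30)) = 29.9666
d((3, -17), (1, -18)) = 2.2361
d((3, -17), (-3, 14)) = 31.5753
d((3, -17), (-2, -30)) = 13.9284
d((3, -17), (-26, 12)) = 41.0122
d((3, -17), (-25, 16)) = 43.2782
d((3, -17), (-22, -12)) = 25.4951
d((3, -17), (3, -19)) = 2.0 <-- minimum
d((14, 20), (30, -30)) = 52.4976
d((14, 20), (1, -18)) = 40.1622
d((14, 20), (-3, 14)) = 18.0278
d((14, 20), (-2, -30)) = 52.4976
d((14, 20), (-26, 12)) = 40.7922
d((14, 20), (-25, 16)) = 39.2046
d((14, 20), (-22, -12)) = 48.1664
d((14, 20), (3, -19)) = 40.5216
d((30, -30), (1, -18)) = 31.3847
d((30, -30), (-3, 14)) = 55.0
d((30, -30), (-2, -30)) = 32.0
d((30, -30), (-26, 12)) = 70.0
d((30, -30), (-25, 16)) = 71.7008
d((30, -30), (-22, -12)) = 55.0273
d((30, -30), (3, -19)) = 29.1548
d((1, -18), (-3, 14)) = 32.249
d((1, -18), (-2, -30)) = 12.3693
d((1, -18), (-26, 12)) = 40.3609
d((1, -18), (-25, 16)) = 42.8019
d((1, -18), (-22, -12)) = 23.7697
d((1, -18), (3, -19)) = 2.2361
d((-3, 14), (-2, -30)) = 44.0114
d((-3, 14), (-26, 12)) = 23.0868
d((-3, 14), (-25, 16)) = 22.0907
d((-3, 14), (-22, -12)) = 32.2025
d((-3, 14), (3, -19)) = 33.541
d((-2, -30), (-26, 12)) = 48.3735
d((-2, -30), (-25, 16)) = 51.4296
d((-2, -30), (-22, -12)) = 26.9072
d((-2, -30), (3, -19)) = 12.083
d((-26, 12), (-25, 16)) = 4.1231
d((-26, 12), (-22, -12)) = 24.3311
d((-26, 12), (3, -19)) = 42.45
d((-25, 16), (-22, -12)) = 28.1603
d((-25, 16), (3, -19)) = 44.8219
d((-22, -12), (3, -19)) = 25.9615

Closest pair: (3, -17) and (3, -19) with distance 2.0

The closest pair is (3, -17) and (3, -19) with Euclidean distance 2.0. For 10 points, brute-force pairwise comparison is shown above. For large n, the divide-and-conquer algorithm (sort by x, recurse on halves, check the dividing strip) achieves O(n log n).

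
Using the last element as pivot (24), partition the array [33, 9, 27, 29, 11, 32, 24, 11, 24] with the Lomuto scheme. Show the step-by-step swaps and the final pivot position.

Lomuto partition with pivot = 24:

Initial array: [33, 9, 27, 29, 11, 32, 24, 11, 24]

arr[0]=33 > 24: no swap
arr[1]=9 <= 24: swap with position 0, array becomes [9, 33, 27, 29, 11, 32, 24, 11, 24]
arr[2]=27 > 24: no swap
arr[3]=29 > 24: no swap
arr[4]=11 <= 24: swap with position 1, array becomes [9, 11, 27, 29, 33, 32, 24, 11, 24]
arr[5]=32 > 24: no swap
arr[6]=24 <= 24: swap with position 2, array becomes [9, 11, 24, 29, 33, 32, 27, 11, 24]
arr[7]=11 <= 24: swap with position 3, array becomes [9, 11, 24, 11, 33, 32, 27, 29, 24]

Place pivot at position 4: [9, 11, 24, 11, 24, 32, 27, 29, 33]
Pivot position: 4

After partitioning with pivot 24, the array becomes [9, 11, 24, 11, 24, 32, 27, 29, 33]. The pivot is placed at index 4. All elements to the left of the pivot are <= 24, and all elements to the right are > 24.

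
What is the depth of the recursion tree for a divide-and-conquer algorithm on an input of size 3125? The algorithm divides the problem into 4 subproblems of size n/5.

For divide and conquer with division factor 5:

Problem sizes at each level:
Level 0: 3125
Level 1: 625
Level 2: 125
Level 3: 25
Level 4: 5
Level 5: 1

The root is level 0 and the size-1 base case is level 5 (the tree spans levels 0 through 5, i.e. 6 levels counting the root), so the depth is the number of divisions: log_5(3125) = 5

The recursion tree depth is log_5(3125) = 5. At each level, the problem size is divided by 5, so it takes 5 divisions to reduce to a base case of size 1. The algorithm makes 4 recursive calls at each level.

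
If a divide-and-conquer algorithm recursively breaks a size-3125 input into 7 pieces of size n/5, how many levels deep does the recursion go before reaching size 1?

For divide and conquer with division factor 5:

Problem sizes at each level:
Level 0: 3125
Level 1: 625
Level 2: 125
Level 3: 25
Level 4: 5
Level 5: 1

The root is level 0 and the size-1 base case is level 5 (the tree spans levels 0 through 5, i.e. 6 levels counting the root), so the depth is the number of divisions: log_5(3125) = 5

The recursion tree depth is log_5(3125) = 5. At each level, the problem size is divided by 5, so it takes 5 divisions to reduce to a base case of size 1. The algorithm makes 7 recursive calls at each level.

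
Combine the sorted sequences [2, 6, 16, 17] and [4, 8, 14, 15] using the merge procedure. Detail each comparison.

Merging process:

Compare 2 vs 4: take 2 from left. Merged: [2]
Compare 6 vs 4: take 4 from right. Merged: [2, 4]
Compare 6 vs 8: take 6 from left. Merged: [2, 4, 6]
Compare 16 vs 8: take 8 from right. Merged: [2, 4, 6, 8]
Compare 16 vs 14: take 14 from right. Merged: [2, 4, 6, 8, 14]
Compare 16 vs 15: take 15 from right. Merged: [2, 4, 6, 8, 14, 15]
Append remaining from left: [16, 17]. Merged: [2, 4, 6, 8, 14, 15, 16, 17]

Final merged array: [2, 4, 6, 8, 14, 15, 16, 17]
Total comparisons: 6

The merged array is [2, 4, 6, 8, 14, 15, 16, 17], requiring 6 comparisons. The merge step runs in O(n) time where n is the total number of elements.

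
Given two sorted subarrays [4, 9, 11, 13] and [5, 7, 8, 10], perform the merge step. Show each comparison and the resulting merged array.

Merging process:

Compare 4 vs 5: take 4 from left. Merged: [4]
Compare 9 vs 5: take 5 from right. Merged: [4, 5]
Compare 9 vs 7: take 7 from right. Merged: [4, 5, 7]
Compare 9 vs 8: take 8 from right. Merged: [4, 5, 7, 8]
Compare 9 vs 10: take 9 from left. Merged: [4, 5, 7, 8, 9]
Compare 11 vs 10: take 10 from right. Merged: [4, 5, 7, 8, 9, 10]
Append remaining from left: [11, 13]. Merged: [4, 5, 7, 8, 9, 10, 11, 13]

Final merged array: [4, 5, 7, 8, 9, 10, 11, 13]
Total comparisons: 6

The merged array is [4, 5, 7, 8, 9, 10, 11, 13], requiring 6 comparisons. The merge step runs in O(n) time where n is the total number of elements.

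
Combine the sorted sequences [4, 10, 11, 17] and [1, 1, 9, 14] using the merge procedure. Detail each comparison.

Merging process:

Compare 4 vs 1: take 1 from right. Merged: [1]
Compare 4 vs 1: take 1 from right. Merged: [1, 1]
Compare 4 vs 9: take 4 from left. Merged: [1, 1, 4]
Compare 10 vs 9: take 9 from right. Merged: [1, 1, 4, 9]
Compare 10 vs 14: take 10 from left. Merged: [1, 1, 4, 9, 10]
Compare 11 vs 14: take 11 from left. Merged: [1, 1, 4, 9, 10, 11]
Compare 17 vs 14: take 14 from right. Merged: [1, 1, 4, 9, 10, 11, 14]
Append remaining from left: [17]. Merged: [1, 1, 4, 9, 10, 11, 14, 17]

Final merged array: [1, 1, 4, 9, 10, 11, 14, 17]
Total comparisons: 7

The merged array is [1, 1, 4, 9, 10, 11, 14, 17], requiring 7 comparisons. The merge step runs in O(n) time where n is the total number of elements.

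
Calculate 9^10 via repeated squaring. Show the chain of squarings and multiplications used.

Computing 9^10 by squaring (build up from 9^1; each line after the first costs one multiplication):

9^1 = 9
9^2 = (9^1)^2 = 9^2 = 81
9^4 = (9^2)^2 = 81^2 = 6561
9^5 = 9 * 9^4 = 9 * 6561 = 59049
9^10 = (9^5)^2 = 59049^2 = 3486784401

Result: 3486784401
Multiplications needed: 4 (4 lines after 9^1)

9^10 = 3486784401. Using exponentiation by squaring, this requires 4 multiplications. The key idea: if the exponent is even, square the half-power; if odd, multiply by the base once.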